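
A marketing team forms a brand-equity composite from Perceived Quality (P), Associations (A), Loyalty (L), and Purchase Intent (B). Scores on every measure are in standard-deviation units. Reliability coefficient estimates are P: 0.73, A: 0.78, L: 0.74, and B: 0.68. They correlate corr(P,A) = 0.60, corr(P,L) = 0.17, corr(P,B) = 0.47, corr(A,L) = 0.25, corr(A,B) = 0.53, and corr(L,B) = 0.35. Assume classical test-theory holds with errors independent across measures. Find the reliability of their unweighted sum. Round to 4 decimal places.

0.8776

Var(P+A+L+B) = 4 + 2·[0.60 + 0.17 + 0.47 + 0.25 + 0.53 + 0.35] = 4 + 4.74 = 8.74.
With uncorrelated errors the cross-covariances are all true-score covariance, so they carry over unchanged; only the diagonal terms shrink to ρᵢσᵢ².
True-score variance = [0.73 + 0.78 + 0.74 + 0.68] + 4.74 = 2.93 + 4.74 = 7.67.
Reliability = 7.67 / 8.74 = 0.8776.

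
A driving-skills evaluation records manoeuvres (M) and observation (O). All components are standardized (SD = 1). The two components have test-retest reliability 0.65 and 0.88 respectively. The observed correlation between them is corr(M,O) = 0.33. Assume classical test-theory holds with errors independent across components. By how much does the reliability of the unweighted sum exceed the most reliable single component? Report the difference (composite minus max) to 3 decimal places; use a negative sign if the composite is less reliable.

-0.057

Var(sum) = 2 + 0.66 = 2.66; true-score variance = 1.53 + 0.66 = 2.19; composite reliability = 0.8233.
Max component reliability = 0.8800.
Difference = 0.8233 − 0.8800 = -0.057.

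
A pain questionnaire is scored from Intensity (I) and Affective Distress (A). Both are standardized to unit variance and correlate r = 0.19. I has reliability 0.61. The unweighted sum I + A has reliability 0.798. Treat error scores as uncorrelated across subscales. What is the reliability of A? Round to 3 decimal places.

Var(I+A) = 2 + 2·0.19 = 2.380.
True-score variance = ρ_I + ρ_A + 2·0.19, so 0.798 = (0.61 + ρ_A + 0.38) / 2.380.
ρ_A = 0.798·2.380 − 0.61 − 0.38 = 0.909.

0.909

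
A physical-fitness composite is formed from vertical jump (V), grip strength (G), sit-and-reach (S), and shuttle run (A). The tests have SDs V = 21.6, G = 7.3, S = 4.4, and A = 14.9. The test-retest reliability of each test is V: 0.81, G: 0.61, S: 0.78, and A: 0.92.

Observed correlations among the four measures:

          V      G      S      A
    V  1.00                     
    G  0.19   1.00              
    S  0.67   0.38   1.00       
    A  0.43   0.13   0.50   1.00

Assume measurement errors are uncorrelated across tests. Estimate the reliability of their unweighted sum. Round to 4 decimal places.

0.9022

Var(V+G+S+A) = 21.6² + 7.3² + 4.4² + 14.9² + 2·[21.6·7.3·0.19 + 21.6·4.4·0.67 + 21.6·14.9·0.43 + 7.3·4.4·0.38 + 7.3·14.9·0.13 + 4.4·14.9·0.50] = 761.22 + 582.306 = 1343.53.
Under uncorrelated errors the observed covariances equal the true-score covariances, so only the own-variance terms attenuate.
True-score variance = [21.6²·0.81 + 7.3²·0.61 + 4.4²·0.78 + 14.9²·0.92] + 582.306 = 629.771 + 582.306 = 1212.08.
Reliability = 1212.08 / 1343.53 = 0.9022.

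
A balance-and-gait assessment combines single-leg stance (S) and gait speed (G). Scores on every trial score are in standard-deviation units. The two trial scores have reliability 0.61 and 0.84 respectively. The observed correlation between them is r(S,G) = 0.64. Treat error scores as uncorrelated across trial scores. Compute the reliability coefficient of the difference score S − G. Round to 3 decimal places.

0.236

Var(S−G) = 1 + 1 − 2·0.64 = 2 − 1.28 = 0.72.
Because errors are independent across components, Cov(Tᵢ,Tⱼ) = Cov(Xᵢ,Xⱼ); the off-diagonal part of the true-score variance is the same as above.
True-score variance = [0.61 + 0.84] − 1.28 = 1.45 − 1.28 = 0.17.
Reliability = 0.17 / 0.72 = 0.236.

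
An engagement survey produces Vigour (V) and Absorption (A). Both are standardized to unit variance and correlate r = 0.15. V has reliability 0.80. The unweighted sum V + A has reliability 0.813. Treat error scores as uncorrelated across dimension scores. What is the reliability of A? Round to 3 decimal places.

Var(V+A) = 2 + 2·0.15 = 2.300.
True-score variance = ρ_V + ρ_A + 2·0.15, so 0.813 = (0.80 + ρ_A + 0.30) / 2.300.
ρ_A = 0.813·2.300 − 0.80 − 0.30 = 0.770.

0.770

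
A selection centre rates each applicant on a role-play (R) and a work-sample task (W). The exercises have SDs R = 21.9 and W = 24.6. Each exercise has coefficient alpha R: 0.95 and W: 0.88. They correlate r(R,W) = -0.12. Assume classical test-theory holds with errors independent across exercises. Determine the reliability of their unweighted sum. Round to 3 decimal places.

Var(R+W) = 21.9² + 24.6² + 2·[21.9·24.6·(-0.12)] = 1084.77 − 129.298 = 955.472.
Under uncorrelated errors the observed covariances equal the true-score covariances, so only the own-variance terms attenuate.
True-score variance = [21.9²·0.95 + 24.6²·0.88] − 129.298 = 988.17 − 129.298 = 858.873.
Reliability = 858.873 / 955.472 = 0.899.

0.899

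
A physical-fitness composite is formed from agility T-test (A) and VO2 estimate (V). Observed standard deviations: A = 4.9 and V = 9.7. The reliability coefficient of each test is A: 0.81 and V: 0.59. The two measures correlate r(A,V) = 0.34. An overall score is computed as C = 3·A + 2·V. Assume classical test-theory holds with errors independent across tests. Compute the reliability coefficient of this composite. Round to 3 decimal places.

0.752

Var(C) = 3²·4.9² + 2²·9.7² + 2·[6·4.9·9.7·0.34] = 592.45 + 193.922 = 786.372.
With uncorrelated errors the cross-covariances are all true-score covariance, so they carry over unchanged; only the diagonal terms shrink to ρᵢσᵢ².
True-score variance = [3²·4.9²·0.81 + 2²·9.7²·0.59] + 193.922 = 397.085 + 193.922 = 591.008.
Reliability = 591.008 / 786.372 = 0.752.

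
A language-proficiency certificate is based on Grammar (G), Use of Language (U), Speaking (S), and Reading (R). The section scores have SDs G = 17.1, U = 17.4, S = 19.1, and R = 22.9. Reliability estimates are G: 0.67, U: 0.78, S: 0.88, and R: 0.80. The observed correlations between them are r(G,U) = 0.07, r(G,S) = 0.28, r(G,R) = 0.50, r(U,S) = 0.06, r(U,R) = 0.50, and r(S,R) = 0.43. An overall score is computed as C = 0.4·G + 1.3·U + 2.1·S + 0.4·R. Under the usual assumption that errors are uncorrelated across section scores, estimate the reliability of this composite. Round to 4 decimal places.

0.8918

Var(C) = 0.4²·17.1² + 1.3²·17.4² + 2.1²·19.1² + 0.4²·22.9² + 2·[0.52·17.1·17.4·0.07 + 0.84·17.1·19.1·0.28 + 0.16·17.1·22.9·0.50 + 2.73·17.4·19.1·0.06 + 0.52·17.4·22.9·0.50 + 0.84·19.1·22.9·0.43] = 2251.17 + 869.997 = 3121.16.
Because errors are independent across components, Cov(Tᵢ,Tⱼ) = Cov(Xᵢ,Xⱼ); the off-diagonal part of the true-score variance is the same as above.
True-score variance = [0.4²·17.1²·0.67 + 1.3²·17.4²·0.78 + 2.1²·19.1²·0.88 + 0.4²·22.9²·0.80] + 869.997 = 1913.32 + 869.997 = 2783.32.
Reliability = 2783.32 / 3121.16 = 0.8918.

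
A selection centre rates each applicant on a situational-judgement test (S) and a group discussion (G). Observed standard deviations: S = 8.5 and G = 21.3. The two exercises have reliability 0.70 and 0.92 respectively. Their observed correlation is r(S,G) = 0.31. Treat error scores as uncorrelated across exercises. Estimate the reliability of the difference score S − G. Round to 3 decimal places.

0.860

Var(S−G) = 8.5² + 21.3² − 2·8.5·21.3·0.31 = 525.94 − 112.251 = 413.689.
Under uncorrelated errors the observed covariances equal the true-score covariances, so only the own-variance terms attenuate.
True-score variance = [8.5²·0.70 + 21.3²·0.92] − 112.251 = 467.97 − 112.251 = 355.719.
Reliability = 355.719 / 413.689 = 0.860.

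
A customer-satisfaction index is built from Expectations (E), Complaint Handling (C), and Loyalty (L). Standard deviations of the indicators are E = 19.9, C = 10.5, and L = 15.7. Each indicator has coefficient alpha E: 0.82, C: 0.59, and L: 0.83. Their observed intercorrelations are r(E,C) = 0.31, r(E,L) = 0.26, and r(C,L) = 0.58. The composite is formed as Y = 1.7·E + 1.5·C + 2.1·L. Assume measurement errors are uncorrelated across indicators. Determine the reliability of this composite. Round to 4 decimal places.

0.8766

Var(Y) = 1.7²·19.9² + 1.5²·10.5² + 2.1²·15.7² + 2·[2.55·19.9·10.5·0.31 + 3.57·19.9·15.7·0.26 + 3.15·10.5·15.7·0.58] = 2479.55 + 1512.71 = 3992.26.
With uncorrelated errors the cross-covariances are all true-score covariance, so they carry over unchanged; only the diagonal terms shrink to ρᵢσᵢ².
True-score variance = [1.7²·19.9²·0.82 + 1.5²·10.5²·0.59 + 2.1²·15.7²·0.83] + 1512.71 = 1987.05 + 1512.71 = 3499.76.
Reliability = 3499.76 / 3992.26 = 0.8766.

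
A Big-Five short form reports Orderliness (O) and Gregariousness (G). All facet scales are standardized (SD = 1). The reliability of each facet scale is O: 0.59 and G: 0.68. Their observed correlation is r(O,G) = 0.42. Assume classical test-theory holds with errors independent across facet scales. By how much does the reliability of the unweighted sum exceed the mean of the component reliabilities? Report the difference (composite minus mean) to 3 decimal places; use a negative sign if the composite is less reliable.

Var(sum) = 2 + 0.84 = 2.84; true-score variance = 1.27 + 0.84 = 2.11; composite reliability = 0.7430.
Mean component reliability = 0.6350.
Difference = 0.7430 − 0.6350 = 0.108.

0.108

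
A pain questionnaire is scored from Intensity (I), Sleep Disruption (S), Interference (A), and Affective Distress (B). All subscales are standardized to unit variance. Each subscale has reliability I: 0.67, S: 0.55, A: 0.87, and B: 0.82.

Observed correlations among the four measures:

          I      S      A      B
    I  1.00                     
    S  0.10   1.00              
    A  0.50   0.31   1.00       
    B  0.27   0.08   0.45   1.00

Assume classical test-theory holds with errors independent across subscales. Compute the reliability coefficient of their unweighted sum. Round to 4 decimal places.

Var(I+S+A+B) = 4 + 2·[0.10 + 0.50 + 0.27 + 0.31 + 0.08 + 0.45] = 4 + 3.42 = 7.42.
Because errors are independent across components, Cov(Tᵢ,Tⱼ) = Cov(Xᵢ,Xⱼ); the off-diagonal part of the true-score variance is the same as above.
True-score variance = [0.67 + 0.55 + 0.87 + 0.82] + 3.42 = 2.91 + 3.42 = 6.33.
Reliability = 6.33 / 7.42 = 0.8531.

0.8531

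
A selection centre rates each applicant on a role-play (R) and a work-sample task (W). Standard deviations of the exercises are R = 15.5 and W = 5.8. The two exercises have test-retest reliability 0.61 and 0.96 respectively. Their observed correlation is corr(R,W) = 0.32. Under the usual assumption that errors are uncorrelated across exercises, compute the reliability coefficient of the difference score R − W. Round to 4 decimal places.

Var(R−W) = 15.5² + 5.8² − 2·15.5·5.8·0.32 = 273.89 − 57.536 = 216.354.
Under uncorrelated errors the observed covariances equal the true-score covariances, so only the own-variance terms attenuate.
True-score variance = [15.5²·0.61 + 5.8²·0.96] − 57.536 = 178.847 − 57.536 = 121.311.
Reliability = 121.311 / 216.354 = 0.5607.

0.5607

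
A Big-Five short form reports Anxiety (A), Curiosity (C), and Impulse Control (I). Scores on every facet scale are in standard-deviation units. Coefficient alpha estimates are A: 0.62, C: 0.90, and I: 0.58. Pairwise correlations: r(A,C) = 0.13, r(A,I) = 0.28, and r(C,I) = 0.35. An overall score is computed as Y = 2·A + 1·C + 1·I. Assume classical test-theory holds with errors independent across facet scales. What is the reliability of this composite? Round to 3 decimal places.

0.755

Var(Y) = 2² + 1 + 1 + 2·[2·0.13 + 2·0.28 + 0.35] = 6 + 2.34 = 8.34.
Under uncorrelated errors the observed covariances equal the true-score covariances, so only the own-variance terms attenuate.
True-score variance = [2²·0.62 + 0.90 + 0.58] + 2.34 = 3.96 + 2.34 = 6.3.
Reliability = 6.3 / 8.34 = 0.755.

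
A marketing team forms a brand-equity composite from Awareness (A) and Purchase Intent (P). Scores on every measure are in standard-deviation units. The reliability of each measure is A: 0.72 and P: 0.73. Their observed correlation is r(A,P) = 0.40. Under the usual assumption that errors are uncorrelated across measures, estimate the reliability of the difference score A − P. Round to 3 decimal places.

0.542

Var(A−P) = 1 + 1 − 2·0.40 = 2 − 0.8 = 1.2.
With uncorrelated errors the cross-covariances are all true-score covariance, so they carry over unchanged; only the diagonal terms shrink to ρᵢσᵢ².
True-score variance = [0.72 + 0.73] − 0.8 = 1.45 − 0.8 = 0.65.
Reliability = 0.65 / 1.2 = 0.542.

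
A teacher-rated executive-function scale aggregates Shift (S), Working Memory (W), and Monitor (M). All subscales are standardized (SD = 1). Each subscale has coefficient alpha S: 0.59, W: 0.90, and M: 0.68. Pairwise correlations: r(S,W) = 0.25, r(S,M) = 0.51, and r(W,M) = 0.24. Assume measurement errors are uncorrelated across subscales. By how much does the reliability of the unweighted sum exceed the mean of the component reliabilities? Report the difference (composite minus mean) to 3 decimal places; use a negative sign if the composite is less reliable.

0.111

Var(sum) = 3 + 2 = 5; true-score variance = 2.17 + 2 = 4.17; composite reliability = 0.8340.
Mean component reliability = 0.7233.
Difference = 0.8340 − 0.7233 = 0.111.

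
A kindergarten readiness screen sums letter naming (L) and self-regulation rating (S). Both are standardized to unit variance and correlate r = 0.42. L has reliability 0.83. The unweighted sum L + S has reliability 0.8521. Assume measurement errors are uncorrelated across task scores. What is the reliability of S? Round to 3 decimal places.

Var(L+S) = 2 + 2·0.42 = 2.840.
True-score variance = ρ_L + ρ_S + 2·0.42, so 0.8521 = (0.83 + ρ_S + 0.84) / 2.840.
ρ_S = 0.8521·2.840 − 0.83 − 0.84 = 0.750.

0.750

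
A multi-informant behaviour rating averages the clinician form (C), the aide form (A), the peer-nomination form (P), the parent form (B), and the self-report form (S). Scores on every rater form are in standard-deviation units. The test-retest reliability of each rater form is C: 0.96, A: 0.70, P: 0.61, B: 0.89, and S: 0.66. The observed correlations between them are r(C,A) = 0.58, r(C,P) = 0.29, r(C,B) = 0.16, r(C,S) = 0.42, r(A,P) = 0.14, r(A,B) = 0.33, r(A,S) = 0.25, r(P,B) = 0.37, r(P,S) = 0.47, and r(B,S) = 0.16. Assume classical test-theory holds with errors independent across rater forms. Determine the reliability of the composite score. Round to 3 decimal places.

0.896

Var(C+A+P+B+S) = 5 + 2·[0.58 + 0.29 + 0.16 + 0.42 + 0.14 + 0.33 + 0.25 + 0.37 + 0.47 + 0.16] = 5 + 6.34 = 11.34.
With uncorrelated errors the cross-covariances are all true-score covariance, so they carry over unchanged; only the diagonal terms shrink to ρᵢσᵢ².
True-score variance = [0.96 + 0.70 + 0.61 + 0.89 + 0.66] + 6.34 = 3.82 + 6.34 = 10.16.
Reliability = 10.16 / 11.34 = 0.896.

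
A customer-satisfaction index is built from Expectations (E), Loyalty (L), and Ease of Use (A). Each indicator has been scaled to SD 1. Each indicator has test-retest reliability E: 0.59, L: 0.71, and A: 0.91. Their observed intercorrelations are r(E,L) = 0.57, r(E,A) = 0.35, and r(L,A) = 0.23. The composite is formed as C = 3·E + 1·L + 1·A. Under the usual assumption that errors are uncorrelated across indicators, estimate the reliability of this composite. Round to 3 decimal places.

Var(C) = 3² + 1 + 1 + 2·[3·0.57 + 3·0.35 + 0.23] = 11 + 5.98 = 16.98.
Because errors are independent across components, Cov(Tᵢ,Tⱼ) = Cov(Xᵢ,Xⱼ); the off-diagonal part of the true-score variance is the same as above.
True-score variance = [3²·0.59 + 0.71 + 0.91] + 5.98 = 6.93 + 5.98 = 12.91.
Reliability = 12.91 / 16.98 = 0.760.

0.760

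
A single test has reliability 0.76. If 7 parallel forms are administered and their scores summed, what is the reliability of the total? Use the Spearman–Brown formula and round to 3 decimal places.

0.957

ρ_k = kρ / (1 + (k−1)ρ) = 7·0.76 / (1 + 6·0.76) = 5.320 / 5.560 = 0.957.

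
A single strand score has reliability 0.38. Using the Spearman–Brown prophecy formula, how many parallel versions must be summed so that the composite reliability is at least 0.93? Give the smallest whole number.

k ≥ ρ*(1−ρ₁)/(ρ₁(1−ρ*)) = 0.93·0.62 / (0.38·0.07) = 21.677.
Smallest integer k = 22.

22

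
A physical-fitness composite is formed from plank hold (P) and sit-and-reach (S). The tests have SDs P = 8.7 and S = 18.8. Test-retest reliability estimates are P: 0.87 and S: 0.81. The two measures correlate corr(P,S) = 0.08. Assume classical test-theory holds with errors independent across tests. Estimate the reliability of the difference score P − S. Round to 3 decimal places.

0.809

Var(P−S) = 8.7² + 18.8² − 2·8.7·18.8·0.08 = 429.13 − 26.1696 = 402.96.
Under uncorrelated errors the observed covariances equal the true-score covariances, so only the own-variance terms attenuate.
True-score variance = [8.7²·0.87 + 18.8²·0.81] − 26.1696 = 352.137 − 26.1696 = 325.967.
Reliability = 325.967 / 402.96 = 0.809.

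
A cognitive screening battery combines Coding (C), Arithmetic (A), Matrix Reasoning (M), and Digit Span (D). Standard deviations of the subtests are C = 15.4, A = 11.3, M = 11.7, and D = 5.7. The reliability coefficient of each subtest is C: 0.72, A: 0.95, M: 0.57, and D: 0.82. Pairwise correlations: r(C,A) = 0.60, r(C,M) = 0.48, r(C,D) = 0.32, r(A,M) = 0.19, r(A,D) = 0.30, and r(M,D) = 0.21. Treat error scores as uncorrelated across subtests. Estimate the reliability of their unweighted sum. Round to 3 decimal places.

0.874

Var(C+A+M+D) = 15.4² + 11.3² + 11.7² + 5.7² + 2·[15.4·11.3·0.60 + 15.4·11.7·0.48 + 15.4·5.7·0.32 + 11.3·11.7·0.19 + 11.3·5.7·0.30 + 11.7·5.7·0.21] = 534.23 + 554.872 = 1089.1.
With uncorrelated errors the cross-covariances are all true-score covariance, so they carry over unchanged; only the diagonal terms shrink to ρᵢσᵢ².
True-score variance = [15.4²·0.72 + 11.3²·0.95 + 11.7²·0.57 + 5.7²·0.82] + 554.872 = 396.73 + 554.872 = 951.601.
Reliability = 951.601 / 1089.1 = 0.874.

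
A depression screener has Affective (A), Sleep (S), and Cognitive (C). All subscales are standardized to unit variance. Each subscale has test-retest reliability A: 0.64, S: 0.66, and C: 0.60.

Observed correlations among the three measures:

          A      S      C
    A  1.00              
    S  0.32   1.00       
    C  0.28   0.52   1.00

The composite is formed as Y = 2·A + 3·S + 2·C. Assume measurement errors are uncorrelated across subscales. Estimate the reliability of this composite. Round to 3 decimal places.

Var(Y) = 2² + 3² + 2² + 2·[6·0.32 + 4·0.28 + 6·0.52] = 17 + 12.32 = 29.32.
Under uncorrelated errors the observed covariances equal the true-score covariances, so only the own-variance terms attenuate.
True-score variance = [2²·0.64 + 3²·0.66 + 2²·0.60] + 12.32 = 10.9 + 12.32 = 23.22.
Reliability = 23.22 / 29.32 = 0.792.

0.792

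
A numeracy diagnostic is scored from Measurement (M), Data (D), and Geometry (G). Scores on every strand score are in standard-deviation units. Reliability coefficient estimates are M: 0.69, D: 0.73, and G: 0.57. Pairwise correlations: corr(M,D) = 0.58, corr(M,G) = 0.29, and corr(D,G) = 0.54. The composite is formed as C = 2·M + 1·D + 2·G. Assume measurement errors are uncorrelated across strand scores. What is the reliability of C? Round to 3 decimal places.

Var(C) = 2² + 1 + 2² + 2·[2·0.58 + 4·0.29 + 2·0.54] = 9 + 6.8 = 15.8.
Under uncorrelated errors the observed covariances equal the true-score covariances, so only the own-variance terms attenuate.
True-score variance = [2²·0.69 + 0.73 + 2²·0.57] + 6.8 = 5.77 + 6.8 = 12.57.
Reliability = 12.57 / 15.8 = 0.796.

0.796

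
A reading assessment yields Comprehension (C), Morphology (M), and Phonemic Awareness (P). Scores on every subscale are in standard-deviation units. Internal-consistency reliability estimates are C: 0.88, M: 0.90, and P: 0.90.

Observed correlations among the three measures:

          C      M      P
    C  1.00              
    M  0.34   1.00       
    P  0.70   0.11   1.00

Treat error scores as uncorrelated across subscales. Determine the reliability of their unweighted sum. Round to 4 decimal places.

0.9396

Var(C+M+P) = 3 + 2·[0.34 + 0.70 + 0.11] = 3 + 2.3 = 5.3.
With uncorrelated errors the cross-covariances are all true-score covariance, so they carry over unchanged; only the diagonal terms shrink to ρᵢσᵢ².
True-score variance = [0.88 + 0.90 + 0.90] + 2.3 = 2.68 + 2.3 = 4.98.
Reliability = 4.98 / 5.3 = 0.9396.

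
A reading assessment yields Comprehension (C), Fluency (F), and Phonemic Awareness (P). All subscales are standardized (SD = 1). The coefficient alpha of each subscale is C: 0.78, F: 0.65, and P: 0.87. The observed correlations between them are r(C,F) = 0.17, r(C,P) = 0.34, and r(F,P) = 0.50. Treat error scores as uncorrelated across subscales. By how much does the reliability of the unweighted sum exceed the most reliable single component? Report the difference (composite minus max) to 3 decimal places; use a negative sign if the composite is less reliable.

-0.009

Var(sum) = 3 + 2.02 = 5.02; true-score variance = 2.3 + 2.02 = 4.32; composite reliability = 0.8606.
Max component reliability = 0.8700.
Difference = 0.8606 − 0.8700 = -0.009.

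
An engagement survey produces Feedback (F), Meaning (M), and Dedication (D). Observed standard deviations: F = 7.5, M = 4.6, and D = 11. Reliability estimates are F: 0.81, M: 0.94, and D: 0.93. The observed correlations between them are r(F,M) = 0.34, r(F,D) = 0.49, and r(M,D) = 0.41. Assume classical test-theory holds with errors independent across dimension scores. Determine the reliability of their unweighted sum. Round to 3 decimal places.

Var(F+M+D) = 7.5² + 4.6² + 11² + 2·[7.5·4.6·0.34 + 7.5·11·0.49 + 4.6·11·0.41] = 198.41 + 145.802 = 344.212.
Because errors are independent across components, Cov(Tᵢ,Tⱼ) = Cov(Xᵢ,Xⱼ); the off-diagonal part of the true-score variance is the same as above.
True-score variance = [7.5²·0.81 + 4.6²·0.94 + 11²·0.93] + 145.802 = 177.983 + 145.802 = 323.785.
Reliability = 323.785 / 344.212 = 0.941.

0.941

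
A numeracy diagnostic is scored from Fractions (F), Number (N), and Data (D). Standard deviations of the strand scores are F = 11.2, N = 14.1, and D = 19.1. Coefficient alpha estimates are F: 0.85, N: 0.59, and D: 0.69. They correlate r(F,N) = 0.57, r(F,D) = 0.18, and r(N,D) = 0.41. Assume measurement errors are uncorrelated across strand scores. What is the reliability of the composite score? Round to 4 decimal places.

Var(F+N+D) = 11.2² + 14.1² + 19.1² + 2·[11.2·14.1·0.57 + 11.2·19.1·0.18 + 14.1·19.1·0.41] = 689.06 + 477.874 = 1166.93.
With uncorrelated errors the cross-covariances are all true-score covariance, so they carry over unchanged; only the diagonal terms shrink to ρᵢσᵢ².
True-score variance = [11.2²·0.85 + 14.1²·0.59 + 19.1²·0.69] + 477.874 = 475.641 + 477.874 = 953.515.
Reliability = 953.515 / 1166.93 = 0.8171.

0.8171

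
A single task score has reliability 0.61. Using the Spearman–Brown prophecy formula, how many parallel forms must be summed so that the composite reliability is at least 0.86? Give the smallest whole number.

k ≥ ρ*(1−ρ₁)/(ρ₁(1−ρ*)) = 0.86·0.39 / (0.61·0.14) = 3.927.
Smallest integer k = 4.

4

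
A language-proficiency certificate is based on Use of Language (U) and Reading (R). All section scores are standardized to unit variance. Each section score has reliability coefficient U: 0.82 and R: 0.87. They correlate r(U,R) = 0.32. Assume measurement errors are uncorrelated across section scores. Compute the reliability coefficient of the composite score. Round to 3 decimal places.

Var(U+R) = 2 + 2·[0.32] = 2 + 0.64 = 2.64.
With uncorrelated errors the cross-covariances are all true-score covariance, so they carry over unchanged; only the diagonal terms shrink to ρᵢσᵢ².
True-score variance = [0.82 + 0.87] + 0.64 = 1.69 + 0.64 = 2.33.
Reliability = 2.33 / 2.64 = 0.883.

0.883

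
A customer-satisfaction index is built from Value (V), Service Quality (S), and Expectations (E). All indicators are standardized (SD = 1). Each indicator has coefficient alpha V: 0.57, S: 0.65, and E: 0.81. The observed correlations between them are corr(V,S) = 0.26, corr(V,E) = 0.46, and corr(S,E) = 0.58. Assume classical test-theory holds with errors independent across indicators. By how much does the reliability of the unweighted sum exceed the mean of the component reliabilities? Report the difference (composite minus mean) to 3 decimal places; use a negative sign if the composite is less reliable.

0.150

Var(sum) = 3 + 2.6 = 5.6; true-score variance = 2.03 + 2.6 = 4.63; composite reliability = 0.8268.
Mean component reliability = 0.6767.
Difference = 0.8268 − 0.6767 = 0.150.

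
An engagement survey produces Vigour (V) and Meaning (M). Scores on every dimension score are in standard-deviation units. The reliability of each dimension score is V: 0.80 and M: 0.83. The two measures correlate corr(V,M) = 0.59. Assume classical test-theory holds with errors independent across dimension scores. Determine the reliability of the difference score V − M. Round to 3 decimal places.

Var(V−M) = 1 + 1 − 2·0.59 = 2 − 1.18 = 0.82.
Because errors are independent across components, Cov(Tᵢ,Tⱼ) = Cov(Xᵢ,Xⱼ); the off-diagonal part of the true-score variance is the same as above.
True-score variance = [0.80 + 0.83] − 1.18 = 1.63 − 1.18 = 0.45.
Reliability = 0.45 / 0.82 = 0.549.

0.549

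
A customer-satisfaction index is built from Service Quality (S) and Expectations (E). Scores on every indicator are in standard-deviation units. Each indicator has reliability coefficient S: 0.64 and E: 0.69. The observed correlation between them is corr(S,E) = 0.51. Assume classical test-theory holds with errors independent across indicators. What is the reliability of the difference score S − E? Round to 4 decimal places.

Var(S−E) = 1 + 1 − 2·0.51 = 2 − 1.02 = 0.98.
Under uncorrelated errors the observed covariances equal the true-score covariances, so only the own-variance terms attenuate.
True-score variance = [0.64 + 0.69] − 1.02 = 1.33 − 1.02 = 0.31.
Reliability = 0.31 / 0.98 = 0.3163.

0.3163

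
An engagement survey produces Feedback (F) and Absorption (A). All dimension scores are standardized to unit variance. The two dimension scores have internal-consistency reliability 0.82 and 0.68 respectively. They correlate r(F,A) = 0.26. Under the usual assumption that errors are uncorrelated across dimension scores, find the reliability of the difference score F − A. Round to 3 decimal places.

0.662

Var(F−A) = 1 + 1 − 2·0.26 = 2 − 0.52 = 1.48.
Because errors are independent across components, Cov(Tᵢ,Tⱼ) = Cov(Xᵢ,Xⱼ); the off-diagonal part of the true-score variance is the same as above.
True-score variance = [0.82 + 0.68] − 0.52 = 1.5 − 0.52 = 0.98.
Reliability = 0.98 / 1.48 = 0.662.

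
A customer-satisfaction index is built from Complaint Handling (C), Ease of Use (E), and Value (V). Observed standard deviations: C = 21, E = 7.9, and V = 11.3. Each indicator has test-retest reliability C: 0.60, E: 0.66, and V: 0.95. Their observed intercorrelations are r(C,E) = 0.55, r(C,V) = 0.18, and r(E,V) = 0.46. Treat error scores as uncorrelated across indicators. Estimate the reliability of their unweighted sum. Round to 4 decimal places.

Var(C+E+V) = 21² + 7.9² + 11.3² + 2·[21·7.9·0.55 + 21·11.3·0.18 + 7.9·11.3·0.46] = 631.1 + 350.046 = 981.146.
Under uncorrelated errors the observed covariances equal the true-score covariances, so only the own-variance terms attenuate.
True-score variance = [21²·0.60 + 7.9²·0.66 + 11.3²·0.95] + 350.046 = 427.096 + 350.046 = 777.142.
Reliability = 777.142 / 981.146 = 0.7921.

0.7921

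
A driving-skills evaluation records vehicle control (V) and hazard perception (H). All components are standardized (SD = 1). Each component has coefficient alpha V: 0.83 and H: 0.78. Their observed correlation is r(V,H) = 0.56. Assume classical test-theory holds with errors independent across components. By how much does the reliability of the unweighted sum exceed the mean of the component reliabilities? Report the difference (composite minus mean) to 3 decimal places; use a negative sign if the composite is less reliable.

0.070

Var(sum) = 2 + 1.12 = 3.12; true-score variance = 1.61 + 1.12 = 2.73; composite reliability = 0.8750.
Mean component reliability = 0.8050.
Difference = 0.8750 − 0.8050 = 0.070.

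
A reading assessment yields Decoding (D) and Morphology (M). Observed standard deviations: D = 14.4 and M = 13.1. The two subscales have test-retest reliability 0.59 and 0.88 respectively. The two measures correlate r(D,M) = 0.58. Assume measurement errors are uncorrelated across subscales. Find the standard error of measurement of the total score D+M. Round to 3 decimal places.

Var(total) = 378.97 + 218.822 = 597.792.
True-score variance = 273.359 + 218.822 = 492.182, so reliability = 0.8233.
Error variance = 597.792 − 492.182 = 105.611; SEM = √105.611 = 10.277.

10.277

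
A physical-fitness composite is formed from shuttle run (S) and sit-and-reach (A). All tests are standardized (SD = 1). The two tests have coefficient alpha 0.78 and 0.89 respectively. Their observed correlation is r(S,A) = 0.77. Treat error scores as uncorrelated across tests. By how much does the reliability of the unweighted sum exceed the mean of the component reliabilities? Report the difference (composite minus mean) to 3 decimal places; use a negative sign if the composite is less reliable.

Var(sum) = 2 + 1.54 = 3.54; true-score variance = 1.67 + 1.54 = 3.21; composite reliability = 0.9068.
Mean component reliability = 0.8350.
Difference = 0.9068 − 0.8350 = 0.072.

0.072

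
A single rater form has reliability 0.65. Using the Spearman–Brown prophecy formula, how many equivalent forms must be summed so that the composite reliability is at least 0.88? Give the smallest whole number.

k ≥ ρ*(1−ρ₁)/(ρ₁(1−ρ*)) = 0.88·0.35 / (0.65·0.12) = 3.949.
Smallest integer k = 4.

4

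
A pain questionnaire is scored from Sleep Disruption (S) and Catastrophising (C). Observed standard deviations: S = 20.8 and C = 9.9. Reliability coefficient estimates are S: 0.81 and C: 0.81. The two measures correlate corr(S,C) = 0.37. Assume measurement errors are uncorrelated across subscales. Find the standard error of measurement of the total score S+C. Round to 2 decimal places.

10.04

Var(total) = 530.65 + 152.381 = 683.031.
True-score variance = 429.827 + 152.381 = 582.207, so reliability = 0.8524.
Error variance = 683.031 − 582.207 = 100.824; SEM = √100.824 = 10.04.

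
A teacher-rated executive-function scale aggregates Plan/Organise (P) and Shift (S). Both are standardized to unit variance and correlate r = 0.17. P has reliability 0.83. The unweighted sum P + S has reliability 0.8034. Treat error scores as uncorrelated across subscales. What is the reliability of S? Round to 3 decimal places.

Var(P+S) = 2 + 2·0.17 = 2.340.
True-score variance = ρ_P + ρ_S + 2·0.17, so 0.8034 = (0.83 + ρ_S + 0.34) / 2.340.
ρ_S = 0.8034·2.340 − 0.83 − 0.34 = 0.710.

0.710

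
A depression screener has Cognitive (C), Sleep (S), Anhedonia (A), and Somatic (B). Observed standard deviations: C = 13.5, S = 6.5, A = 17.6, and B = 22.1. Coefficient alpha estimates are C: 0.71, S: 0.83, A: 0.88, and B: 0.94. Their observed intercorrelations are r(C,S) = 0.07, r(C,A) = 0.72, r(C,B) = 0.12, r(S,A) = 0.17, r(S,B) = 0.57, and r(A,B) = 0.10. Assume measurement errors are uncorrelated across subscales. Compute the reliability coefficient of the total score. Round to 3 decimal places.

Var(C+S+A+B) = 13.5² + 6.5² + 17.6² + 22.1² + 2·[13.5·6.5·0.07 + 13.5·17.6·0.72 + 13.5·22.1·0.12 + 6.5·17.6·0.17 + 6.5·22.1·0.57 + 17.6·22.1·0.10] = 1022.67 + 706.482 = 1729.15.
Under uncorrelated errors the observed covariances equal the true-score covariances, so only the own-variance terms attenuate.
True-score variance = [13.5²·0.71 + 6.5²·0.83 + 17.6²·0.88 + 22.1²·0.94] + 706.482 = 896.159 + 706.482 = 1602.64.
Reliability = 1602.64 / 1729.15 = 0.927.

0.927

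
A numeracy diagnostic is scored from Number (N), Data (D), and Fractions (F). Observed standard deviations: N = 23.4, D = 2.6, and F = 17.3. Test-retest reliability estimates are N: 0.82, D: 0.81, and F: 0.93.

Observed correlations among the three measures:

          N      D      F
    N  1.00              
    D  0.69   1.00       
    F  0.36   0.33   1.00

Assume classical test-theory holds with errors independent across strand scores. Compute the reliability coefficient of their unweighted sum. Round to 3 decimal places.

Var(N+D+F) = 23.4² + 2.6² + 17.3² + 2·[23.4·2.6·0.69 + 23.4·17.3·0.36 + 2.6·17.3·0.33] = 853.61 + 405.116 = 1258.73.
Because errors are independent across components, Cov(Tᵢ,Tⱼ) = Cov(Xᵢ,Xⱼ); the off-diagonal part of the true-score variance is the same as above.
True-score variance = [23.4²·0.82 + 2.6²·0.81 + 17.3²·0.93] + 405.116 = 732.814 + 405.116 = 1137.93.
Reliability = 1137.93 / 1258.73 = 0.904.

0.904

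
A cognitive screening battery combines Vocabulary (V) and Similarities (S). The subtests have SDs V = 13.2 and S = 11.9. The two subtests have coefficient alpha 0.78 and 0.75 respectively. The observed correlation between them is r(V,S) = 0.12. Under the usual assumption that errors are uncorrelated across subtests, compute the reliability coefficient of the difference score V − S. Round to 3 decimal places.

Var(V−S) = 13.2² + 11.9² − 2·13.2·11.9·0.12 = 315.85 − 37.6992 = 278.151.
Under uncorrelated errors the observed covariances equal the true-score covariances, so only the own-variance terms attenuate.
True-score variance = [13.2²·0.78 + 11.9²·0.75] − 37.6992 = 242.115 − 37.6992 = 204.416.
Reliability = 204.416 / 278.151 = 0.735.

0.735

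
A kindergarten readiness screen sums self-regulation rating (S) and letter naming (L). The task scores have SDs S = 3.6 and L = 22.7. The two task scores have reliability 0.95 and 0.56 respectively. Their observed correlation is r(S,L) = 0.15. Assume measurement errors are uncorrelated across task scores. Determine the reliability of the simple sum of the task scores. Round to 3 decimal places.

0.589

Var(S+L) = 3.6² + 22.7² + 2·[3.6·22.7·0.15] = 528.25 + 24.516 = 552.766.
Under uncorrelated errors the observed covariances equal the true-score covariances, so only the own-variance terms attenuate.
True-score variance = [3.6²·0.95 + 22.7²·0.56] + 24.516 = 300.874 + 24.516 = 325.39.
Reliability = 325.39 / 552.766 = 0.589.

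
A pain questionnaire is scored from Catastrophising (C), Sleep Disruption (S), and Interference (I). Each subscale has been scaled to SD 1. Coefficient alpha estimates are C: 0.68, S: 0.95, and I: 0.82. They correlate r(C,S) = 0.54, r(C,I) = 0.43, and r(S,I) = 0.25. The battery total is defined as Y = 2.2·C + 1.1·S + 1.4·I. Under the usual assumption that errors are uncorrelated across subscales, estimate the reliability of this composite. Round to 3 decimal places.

Var(Y) = 2.2² + 1.1² + 1.4² + 2·[2.42·0.54 + 3.08·0.43 + 1.54·0.25] = 8.01 + 6.0324 = 14.0424.
With uncorrelated errors the cross-covariances are all true-score covariance, so they carry over unchanged; only the diagonal terms shrink to ρᵢσᵢ².
True-score variance = [2.2²·0.68 + 1.1²·0.95 + 1.4²·0.82] + 6.0324 = 6.0479 + 6.0324 = 12.0803.
Reliability = 12.0803 / 14.0424 = 0.860.

0.860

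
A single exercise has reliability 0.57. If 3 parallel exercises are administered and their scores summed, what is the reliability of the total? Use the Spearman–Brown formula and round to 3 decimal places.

ρ_k = kρ / (1 + (k−1)ρ) = 3·0.57 / (1 + 2·0.57) = 1.710 / 2.140 = 0.799.

0.799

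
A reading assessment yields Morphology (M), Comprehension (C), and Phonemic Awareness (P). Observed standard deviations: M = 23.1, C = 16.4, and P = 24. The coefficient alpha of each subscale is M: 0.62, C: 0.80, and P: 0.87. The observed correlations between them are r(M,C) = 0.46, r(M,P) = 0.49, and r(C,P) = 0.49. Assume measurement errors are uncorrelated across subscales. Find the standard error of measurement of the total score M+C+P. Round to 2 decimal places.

18.21

Var(total) = 1378.57 + 1277.57 = 2656.14.
True-score variance = 1047.13 + 1277.57 = 2324.7, so reliability = 0.8752.
Error variance = 2656.14 − 2324.7 = 331.444; SEM = √331.444 = 18.21.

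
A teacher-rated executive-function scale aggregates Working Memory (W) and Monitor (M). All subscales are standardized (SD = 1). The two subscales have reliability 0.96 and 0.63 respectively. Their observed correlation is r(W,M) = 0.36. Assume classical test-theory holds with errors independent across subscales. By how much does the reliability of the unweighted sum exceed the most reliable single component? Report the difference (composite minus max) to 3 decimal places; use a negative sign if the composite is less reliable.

Var(sum) = 2 + 0.72 = 2.72; true-score variance = 1.59 + 0.72 = 2.31; composite reliability = 0.8493.
Max component reliability = 0.9600.
Difference = 0.8493 − 0.9600 = -0.111.

-0.111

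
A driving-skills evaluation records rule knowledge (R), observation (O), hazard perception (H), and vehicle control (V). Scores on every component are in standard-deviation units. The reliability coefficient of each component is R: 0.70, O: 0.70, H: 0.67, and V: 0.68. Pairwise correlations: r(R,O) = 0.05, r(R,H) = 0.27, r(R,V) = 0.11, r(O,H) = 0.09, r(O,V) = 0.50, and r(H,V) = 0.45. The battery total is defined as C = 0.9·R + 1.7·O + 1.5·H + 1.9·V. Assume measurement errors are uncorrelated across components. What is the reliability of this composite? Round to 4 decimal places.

0.8238

Var(C) = 0.9² + 1.7² + 1.5² + 1.9² + 2·[1.53·0.05 + 1.35·0.27 + 1.71·0.11 + 2.55·0.09 + 3.23·0.50 + 2.85·0.45] = 9.56 + 7.5122 = 17.0722.
Under uncorrelated errors the observed covariances equal the true-score covariances, so only the own-variance terms attenuate.
True-score variance = [0.9²·0.70 + 1.7²·0.70 + 1.5²·0.67 + 1.9²·0.68] + 7.5122 = 6.5523 + 7.5122 = 14.0645.
Reliability = 14.0645 / 17.0722 = 0.8238.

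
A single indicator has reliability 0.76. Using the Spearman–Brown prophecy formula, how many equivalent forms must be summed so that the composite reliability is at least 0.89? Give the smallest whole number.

k ≥ ρ*(1−ρ₁)/(ρ₁(1−ρ*)) = 0.89·0.24 / (0.76·0.11) = 2.555.
Smallest integer k = 3.

3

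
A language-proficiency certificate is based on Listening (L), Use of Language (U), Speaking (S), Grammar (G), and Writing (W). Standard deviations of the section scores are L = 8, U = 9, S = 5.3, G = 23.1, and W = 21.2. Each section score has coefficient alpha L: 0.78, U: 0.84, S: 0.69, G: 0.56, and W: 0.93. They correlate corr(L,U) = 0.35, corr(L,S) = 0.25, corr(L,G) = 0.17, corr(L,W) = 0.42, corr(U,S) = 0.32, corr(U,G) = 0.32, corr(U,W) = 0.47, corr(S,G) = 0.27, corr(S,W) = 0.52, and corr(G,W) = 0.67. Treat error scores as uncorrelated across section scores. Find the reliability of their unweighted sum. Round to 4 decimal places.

0.8845

Var(L+U+S+G+W) = 8² + 9² + 5.3² + 23.1² + 21.2² + 2·[8·9·0.35 + 8·5.3·0.25 + 8·23.1·0.17 + 8·21.2·0.42 + 9·5.3·0.32 + 9·23.1·0.32 + 9·21.2·0.47 + 5.3·23.1·0.27 + 5.3·21.2·0.52 + 23.1·21.2·0.67] = 1156.14 + 1459.02 = 2615.16.
Under uncorrelated errors the observed covariances equal the true-score covariances, so only the own-variance terms attenuate.
True-score variance = [8²·0.78 + 9²·0.84 + 5.3²·0.69 + 23.1²·0.56 + 21.2²·0.93] + 1459.02 = 854.143 + 1459.02 = 2313.17.
Reliability = 2313.17 / 2615.16 = 0.8845.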